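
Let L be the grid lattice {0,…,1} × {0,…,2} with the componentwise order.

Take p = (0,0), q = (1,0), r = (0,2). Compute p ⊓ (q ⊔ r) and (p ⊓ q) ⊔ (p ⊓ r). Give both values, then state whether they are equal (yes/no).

q ⊔ r = (1,2), so p ⊓ (q ⊔ r) = (0,0) ⊓ (1,2) = (0,0).
p ⊓ q = (0,0) and p ⊓ r = (0,0), so (p ⊓ q) ⊔ (p ⊓ r) = (0,0) ⊔ (0,0) = (0,0).
Equal: yes.

(0,0); (0,0); yes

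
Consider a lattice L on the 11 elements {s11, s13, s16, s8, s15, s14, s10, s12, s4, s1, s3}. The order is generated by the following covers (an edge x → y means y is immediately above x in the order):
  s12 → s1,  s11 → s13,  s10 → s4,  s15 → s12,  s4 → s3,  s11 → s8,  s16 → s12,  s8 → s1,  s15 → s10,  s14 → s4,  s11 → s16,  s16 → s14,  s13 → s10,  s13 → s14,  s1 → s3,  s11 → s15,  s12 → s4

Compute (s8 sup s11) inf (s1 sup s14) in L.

s8

s8 ∨ s11 = s8
s1 ∨ s14 = s3
s8 ∧ s3 = s8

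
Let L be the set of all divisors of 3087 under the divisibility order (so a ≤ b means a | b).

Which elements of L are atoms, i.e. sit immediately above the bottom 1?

3, 7

The atoms are exactly the elements that cover 1: 3, 7.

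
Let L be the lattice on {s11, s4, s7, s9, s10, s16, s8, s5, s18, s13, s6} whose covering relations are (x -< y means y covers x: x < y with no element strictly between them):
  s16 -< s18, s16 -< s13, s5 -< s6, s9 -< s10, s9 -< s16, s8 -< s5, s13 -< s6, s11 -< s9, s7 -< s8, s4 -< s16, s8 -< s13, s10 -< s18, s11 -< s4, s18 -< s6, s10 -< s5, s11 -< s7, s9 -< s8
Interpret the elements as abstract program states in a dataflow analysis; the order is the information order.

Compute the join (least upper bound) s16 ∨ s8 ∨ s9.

Common upper bounds of {s16, s8, s9}: s13, s6.
The least among these is s13.

s13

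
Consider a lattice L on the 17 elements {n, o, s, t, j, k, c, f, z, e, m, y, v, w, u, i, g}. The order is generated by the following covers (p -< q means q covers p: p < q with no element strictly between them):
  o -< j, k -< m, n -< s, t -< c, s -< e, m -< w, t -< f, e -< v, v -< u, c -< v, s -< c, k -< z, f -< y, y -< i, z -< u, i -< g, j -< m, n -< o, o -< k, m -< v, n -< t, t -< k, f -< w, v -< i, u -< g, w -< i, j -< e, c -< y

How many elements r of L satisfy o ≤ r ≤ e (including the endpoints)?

The interval [o, e] = {e, j, o}, which has 3 elements.

3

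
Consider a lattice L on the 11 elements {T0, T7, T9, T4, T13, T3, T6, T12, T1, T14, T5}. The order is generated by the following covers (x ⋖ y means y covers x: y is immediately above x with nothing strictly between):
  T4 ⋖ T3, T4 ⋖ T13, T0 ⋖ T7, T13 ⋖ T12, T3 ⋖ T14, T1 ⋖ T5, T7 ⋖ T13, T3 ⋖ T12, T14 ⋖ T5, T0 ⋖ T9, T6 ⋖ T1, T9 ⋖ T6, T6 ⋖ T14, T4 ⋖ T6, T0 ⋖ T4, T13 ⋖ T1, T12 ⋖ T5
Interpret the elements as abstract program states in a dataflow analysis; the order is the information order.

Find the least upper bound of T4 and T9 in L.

T6

Common upper bounds of {T4, T9}: T1, T14, T5, T6.
The least among these is T6.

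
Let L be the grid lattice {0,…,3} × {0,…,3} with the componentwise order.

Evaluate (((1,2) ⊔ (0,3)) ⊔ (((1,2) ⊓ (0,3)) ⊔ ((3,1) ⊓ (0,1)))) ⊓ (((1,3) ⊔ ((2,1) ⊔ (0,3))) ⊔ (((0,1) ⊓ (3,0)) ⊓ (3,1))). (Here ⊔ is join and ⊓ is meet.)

(1,3)

(1,2) ∨ (0,3) = (1,3)
(1,2) ∧ (0,3) = (0,2)
(3,1) ∧ (0,1) = (0,1)
(0,2) ∨ (0,1) = (0,2)
(1,3) ∨ (0,2) = (1,3)
(2,1) ∨ (0,3) = (2,3)
(1,3) ∨ (2,3) = (2,3)
(0,1) ∧ (3,0) = (0,0)
(0,0) ∧ (3,1) = (0,0)
(2,3) ∨ (0,0) = (2,3)
(1,3) ∧ (2,3) = (1,3)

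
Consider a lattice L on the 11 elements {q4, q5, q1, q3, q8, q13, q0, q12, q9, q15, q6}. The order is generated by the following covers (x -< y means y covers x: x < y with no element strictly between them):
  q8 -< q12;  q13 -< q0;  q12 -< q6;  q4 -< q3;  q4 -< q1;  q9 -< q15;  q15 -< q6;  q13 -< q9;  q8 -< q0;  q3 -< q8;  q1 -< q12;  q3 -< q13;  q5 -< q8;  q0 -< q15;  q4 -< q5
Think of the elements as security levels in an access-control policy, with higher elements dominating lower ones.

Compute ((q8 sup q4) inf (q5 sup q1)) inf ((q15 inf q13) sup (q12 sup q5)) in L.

q8

q8 ∨ q4 = q8
q5 ∨ q1 = q12
q8 ∧ q12 = q8
q15 ∧ q13 = q13
q12 ∨ q5 = q12
q13 ∨ q12 = q6
q8 ∧ q6 = q8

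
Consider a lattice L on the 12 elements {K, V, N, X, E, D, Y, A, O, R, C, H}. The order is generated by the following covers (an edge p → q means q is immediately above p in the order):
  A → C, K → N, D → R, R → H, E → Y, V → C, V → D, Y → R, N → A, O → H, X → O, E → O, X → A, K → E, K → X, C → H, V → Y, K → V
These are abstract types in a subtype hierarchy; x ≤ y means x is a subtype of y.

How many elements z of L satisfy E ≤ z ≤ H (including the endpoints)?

5

The interval [E, H] = {E, H, O, R, Y}, which has 5 elements.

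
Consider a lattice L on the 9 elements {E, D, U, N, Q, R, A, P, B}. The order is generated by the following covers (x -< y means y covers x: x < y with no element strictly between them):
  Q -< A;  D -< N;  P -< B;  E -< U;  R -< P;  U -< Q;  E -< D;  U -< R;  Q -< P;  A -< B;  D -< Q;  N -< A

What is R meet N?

Common lower bounds of {R, N}: E.
The greatest among these is E.

E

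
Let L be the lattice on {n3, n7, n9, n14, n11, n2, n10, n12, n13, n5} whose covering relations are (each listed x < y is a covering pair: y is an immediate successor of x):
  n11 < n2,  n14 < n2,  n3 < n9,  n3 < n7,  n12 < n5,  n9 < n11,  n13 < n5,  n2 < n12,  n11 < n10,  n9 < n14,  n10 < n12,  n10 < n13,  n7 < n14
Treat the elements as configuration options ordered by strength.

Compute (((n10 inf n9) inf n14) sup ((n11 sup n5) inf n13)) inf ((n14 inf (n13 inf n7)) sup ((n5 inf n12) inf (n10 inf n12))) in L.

n10 ∧ n9 = n9
n9 ∧ n14 = n9
n11 ∨ n5 = n5
n5 ∧ n13 = n13
n9 ∨ n13 = n13
n13 ∧ n7 = n3
n14 ∧ n3 = n3
n5 ∧ n12 = n12
n10 ∧ n12 = n10
n12 ∧ n10 = n10
n3 ∨ n10 = n10
n13 ∧ n10 = n10

n10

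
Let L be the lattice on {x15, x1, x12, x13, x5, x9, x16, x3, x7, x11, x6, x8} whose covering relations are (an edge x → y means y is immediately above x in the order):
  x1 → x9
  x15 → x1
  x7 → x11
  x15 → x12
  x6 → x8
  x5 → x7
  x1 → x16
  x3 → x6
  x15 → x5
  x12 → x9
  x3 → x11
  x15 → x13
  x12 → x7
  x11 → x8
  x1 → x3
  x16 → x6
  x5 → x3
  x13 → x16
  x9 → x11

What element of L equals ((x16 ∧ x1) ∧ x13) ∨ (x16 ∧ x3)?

x16 ∧ x1 = x1
x1 ∧ x13 = x15
x16 ∧ x3 = x1
x15 ∨ x1 = x1

x1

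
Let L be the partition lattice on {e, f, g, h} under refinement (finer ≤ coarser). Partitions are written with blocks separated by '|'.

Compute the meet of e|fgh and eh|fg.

Common lower bounds of {e|fgh, eh|fg}: e|fg|h, e|f|g|h.
The greatest among these is e|fg|h.

e|fg|h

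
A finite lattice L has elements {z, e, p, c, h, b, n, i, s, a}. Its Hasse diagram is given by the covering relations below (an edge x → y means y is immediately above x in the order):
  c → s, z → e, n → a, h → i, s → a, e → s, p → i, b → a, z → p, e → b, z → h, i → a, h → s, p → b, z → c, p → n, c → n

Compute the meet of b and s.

Common lower bounds of {b, s}: e, z.
The greatest among these is e.

e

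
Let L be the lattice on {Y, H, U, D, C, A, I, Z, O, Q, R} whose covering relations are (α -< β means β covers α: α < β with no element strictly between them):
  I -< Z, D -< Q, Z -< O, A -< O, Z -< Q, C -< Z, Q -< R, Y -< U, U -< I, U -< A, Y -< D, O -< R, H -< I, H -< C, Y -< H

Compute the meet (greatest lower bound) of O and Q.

Common lower bounds of {O, Q}: C, H, I, U, Y, Z.
The greatest among these is Z.

Z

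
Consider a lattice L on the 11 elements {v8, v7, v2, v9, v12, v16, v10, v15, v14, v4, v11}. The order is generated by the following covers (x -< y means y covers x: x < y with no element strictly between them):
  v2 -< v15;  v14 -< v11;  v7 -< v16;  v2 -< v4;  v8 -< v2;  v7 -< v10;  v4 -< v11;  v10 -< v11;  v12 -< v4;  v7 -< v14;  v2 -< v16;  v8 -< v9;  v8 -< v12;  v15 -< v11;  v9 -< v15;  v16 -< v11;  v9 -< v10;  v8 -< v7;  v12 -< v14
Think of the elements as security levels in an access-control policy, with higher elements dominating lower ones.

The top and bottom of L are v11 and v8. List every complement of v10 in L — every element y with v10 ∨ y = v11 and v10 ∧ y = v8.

v12, v2, v4

Need y with v10 ∨ y = v11 and v10 ∧ y = v8.
Checking each element gives: v12, v2, v4.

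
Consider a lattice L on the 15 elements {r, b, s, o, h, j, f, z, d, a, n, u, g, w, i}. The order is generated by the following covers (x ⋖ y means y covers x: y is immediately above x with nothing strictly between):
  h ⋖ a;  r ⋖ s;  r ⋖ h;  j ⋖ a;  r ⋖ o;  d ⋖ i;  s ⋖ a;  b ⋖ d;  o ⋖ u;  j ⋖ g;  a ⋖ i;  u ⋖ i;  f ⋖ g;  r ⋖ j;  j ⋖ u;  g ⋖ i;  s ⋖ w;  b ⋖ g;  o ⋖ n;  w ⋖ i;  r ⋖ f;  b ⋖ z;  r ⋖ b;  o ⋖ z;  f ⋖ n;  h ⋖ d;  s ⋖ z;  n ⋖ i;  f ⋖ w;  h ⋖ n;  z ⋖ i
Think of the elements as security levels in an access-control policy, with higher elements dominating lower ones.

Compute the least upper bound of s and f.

Common upper bounds of {s, f}: i, w.
The least among these is w.

w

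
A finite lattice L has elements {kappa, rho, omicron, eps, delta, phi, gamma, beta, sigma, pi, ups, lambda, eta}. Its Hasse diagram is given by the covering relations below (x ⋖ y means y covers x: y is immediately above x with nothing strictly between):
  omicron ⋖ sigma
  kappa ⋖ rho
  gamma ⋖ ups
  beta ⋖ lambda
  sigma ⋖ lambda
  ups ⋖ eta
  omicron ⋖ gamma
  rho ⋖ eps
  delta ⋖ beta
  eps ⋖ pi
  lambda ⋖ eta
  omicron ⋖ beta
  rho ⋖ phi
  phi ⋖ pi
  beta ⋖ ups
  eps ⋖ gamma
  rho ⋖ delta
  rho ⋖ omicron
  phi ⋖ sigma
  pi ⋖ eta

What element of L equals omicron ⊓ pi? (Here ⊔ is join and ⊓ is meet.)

omicron ∧ pi = rho

rho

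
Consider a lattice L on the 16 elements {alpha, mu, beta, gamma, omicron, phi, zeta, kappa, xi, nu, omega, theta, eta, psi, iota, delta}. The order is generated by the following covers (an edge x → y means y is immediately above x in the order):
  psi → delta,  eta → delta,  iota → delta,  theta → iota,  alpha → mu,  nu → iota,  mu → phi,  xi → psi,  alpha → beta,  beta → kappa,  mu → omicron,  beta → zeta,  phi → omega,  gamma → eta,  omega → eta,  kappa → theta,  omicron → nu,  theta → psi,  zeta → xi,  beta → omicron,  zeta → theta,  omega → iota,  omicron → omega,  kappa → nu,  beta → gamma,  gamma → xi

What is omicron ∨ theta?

iota

Common upper bounds of {omicron, theta}: delta, iota.
The least among these is iota.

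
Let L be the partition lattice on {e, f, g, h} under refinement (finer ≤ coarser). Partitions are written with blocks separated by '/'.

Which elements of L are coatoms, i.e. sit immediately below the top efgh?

e/fgh, ef/gh, efg/h, efh/g, eg/fh, egh/f, eh/fg

The coatoms are exactly the elements covered by efgh: e/fgh, ef/gh, efg/h, efh/g, eg/fh, egh/f, eh/fg.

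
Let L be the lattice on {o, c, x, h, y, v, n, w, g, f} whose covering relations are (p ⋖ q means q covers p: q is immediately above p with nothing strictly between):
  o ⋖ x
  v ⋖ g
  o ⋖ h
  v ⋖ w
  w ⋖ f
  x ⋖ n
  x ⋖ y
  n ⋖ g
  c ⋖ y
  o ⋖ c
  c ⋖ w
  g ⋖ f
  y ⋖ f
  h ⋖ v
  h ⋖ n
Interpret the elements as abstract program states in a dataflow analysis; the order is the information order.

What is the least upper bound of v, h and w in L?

Common upper bounds of {v, h, w}: f, w.
The least among these is w.

w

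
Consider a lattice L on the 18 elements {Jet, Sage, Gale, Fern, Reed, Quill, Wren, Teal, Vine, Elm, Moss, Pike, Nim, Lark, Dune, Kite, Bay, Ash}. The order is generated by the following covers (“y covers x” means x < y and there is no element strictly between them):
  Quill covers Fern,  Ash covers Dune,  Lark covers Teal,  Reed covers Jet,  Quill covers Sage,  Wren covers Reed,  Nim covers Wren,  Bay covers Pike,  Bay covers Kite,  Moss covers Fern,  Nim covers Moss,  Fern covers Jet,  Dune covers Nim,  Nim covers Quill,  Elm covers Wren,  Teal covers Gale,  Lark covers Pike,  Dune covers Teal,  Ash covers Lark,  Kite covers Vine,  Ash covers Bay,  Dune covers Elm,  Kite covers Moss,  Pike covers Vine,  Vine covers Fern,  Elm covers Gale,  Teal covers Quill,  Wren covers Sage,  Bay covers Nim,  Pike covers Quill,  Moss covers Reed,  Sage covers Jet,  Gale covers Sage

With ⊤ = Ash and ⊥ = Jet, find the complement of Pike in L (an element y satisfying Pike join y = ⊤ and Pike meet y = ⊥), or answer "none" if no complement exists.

none

For every candidate y, either Pike ∨ y ≠ Ash or Pike ∧ y ≠ Jet; no complement exists.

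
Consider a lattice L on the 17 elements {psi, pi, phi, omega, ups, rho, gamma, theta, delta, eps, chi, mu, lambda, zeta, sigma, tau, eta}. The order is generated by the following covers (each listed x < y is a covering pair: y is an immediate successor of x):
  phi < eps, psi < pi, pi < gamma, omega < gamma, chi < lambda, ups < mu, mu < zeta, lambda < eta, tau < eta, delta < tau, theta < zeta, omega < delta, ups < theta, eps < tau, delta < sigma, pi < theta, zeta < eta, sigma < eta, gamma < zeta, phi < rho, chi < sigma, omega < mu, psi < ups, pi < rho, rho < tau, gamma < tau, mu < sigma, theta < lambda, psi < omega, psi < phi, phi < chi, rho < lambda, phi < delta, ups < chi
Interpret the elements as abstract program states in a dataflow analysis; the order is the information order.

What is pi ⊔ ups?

Common upper bounds of {pi, ups}: eta, lambda, theta, zeta.
The least among these is theta.

theta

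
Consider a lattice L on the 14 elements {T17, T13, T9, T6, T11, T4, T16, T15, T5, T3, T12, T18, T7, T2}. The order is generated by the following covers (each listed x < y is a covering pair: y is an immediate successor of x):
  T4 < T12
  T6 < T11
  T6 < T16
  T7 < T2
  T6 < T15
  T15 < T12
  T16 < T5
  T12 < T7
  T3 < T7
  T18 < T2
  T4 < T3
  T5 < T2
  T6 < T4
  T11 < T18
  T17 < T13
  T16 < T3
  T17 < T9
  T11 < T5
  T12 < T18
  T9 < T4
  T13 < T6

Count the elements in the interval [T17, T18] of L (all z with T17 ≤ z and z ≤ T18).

The interval [T17, T18] = {T11, T12, T13, T15, T17, T18, T4, T6, T9}, which has 9 elements.

9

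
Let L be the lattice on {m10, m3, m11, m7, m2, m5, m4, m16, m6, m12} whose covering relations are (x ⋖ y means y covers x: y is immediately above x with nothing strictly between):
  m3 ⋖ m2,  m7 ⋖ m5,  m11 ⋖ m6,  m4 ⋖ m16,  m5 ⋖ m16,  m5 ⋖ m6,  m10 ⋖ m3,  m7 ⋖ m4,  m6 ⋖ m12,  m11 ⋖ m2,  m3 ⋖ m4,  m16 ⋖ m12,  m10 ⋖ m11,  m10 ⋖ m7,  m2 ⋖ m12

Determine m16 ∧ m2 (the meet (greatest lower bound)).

m3

Common lower bounds of {m16, m2}: m10, m3.
The greatest among these is m3.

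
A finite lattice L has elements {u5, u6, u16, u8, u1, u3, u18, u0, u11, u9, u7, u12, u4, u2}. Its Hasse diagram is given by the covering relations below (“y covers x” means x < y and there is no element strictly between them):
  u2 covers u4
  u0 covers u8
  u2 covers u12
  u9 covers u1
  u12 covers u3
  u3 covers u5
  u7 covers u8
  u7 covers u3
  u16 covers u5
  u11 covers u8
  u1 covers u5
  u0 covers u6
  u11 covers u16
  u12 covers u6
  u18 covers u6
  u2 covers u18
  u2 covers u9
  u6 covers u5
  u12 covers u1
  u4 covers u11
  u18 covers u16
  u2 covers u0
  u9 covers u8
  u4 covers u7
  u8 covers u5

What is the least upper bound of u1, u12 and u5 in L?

Common upper bounds of {u1, u12, u5}: u12, u2.
The least among these is u12.

u12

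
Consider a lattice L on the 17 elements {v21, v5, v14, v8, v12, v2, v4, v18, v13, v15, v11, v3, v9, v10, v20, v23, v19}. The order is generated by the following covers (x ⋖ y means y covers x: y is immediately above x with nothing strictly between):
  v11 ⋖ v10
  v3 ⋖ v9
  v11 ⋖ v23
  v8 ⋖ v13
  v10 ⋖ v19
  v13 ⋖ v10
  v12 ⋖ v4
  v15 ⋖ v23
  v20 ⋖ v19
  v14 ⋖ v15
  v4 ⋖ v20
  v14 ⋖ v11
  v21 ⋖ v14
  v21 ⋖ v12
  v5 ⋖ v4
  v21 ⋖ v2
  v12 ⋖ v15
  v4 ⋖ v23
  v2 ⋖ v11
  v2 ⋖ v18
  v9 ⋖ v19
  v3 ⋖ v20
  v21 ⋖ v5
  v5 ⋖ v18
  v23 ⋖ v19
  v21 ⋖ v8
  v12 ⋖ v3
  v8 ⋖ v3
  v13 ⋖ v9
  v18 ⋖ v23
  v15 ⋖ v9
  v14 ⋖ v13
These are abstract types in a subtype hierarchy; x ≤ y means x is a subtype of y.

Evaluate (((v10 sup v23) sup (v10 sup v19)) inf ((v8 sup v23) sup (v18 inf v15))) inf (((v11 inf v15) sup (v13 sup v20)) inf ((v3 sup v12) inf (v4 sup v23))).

v12

v10 ∨ v23 = v19
v10 ∨ v19 = v19
v19 ∨ v19 = v19
v8 ∨ v23 = v19
v18 ∧ v15 = v21
v19 ∨ v21 = v19
v19 ∧ v19 = v19
v11 ∧ v15 = v14
v13 ∨ v20 = v19
v14 ∨ v19 = v19
v3 ∨ v12 = v3
v4 ∨ v23 = v23
v3 ∧ v23 = v12
v19 ∧ v12 = v12
v19 ∧ v12 = v12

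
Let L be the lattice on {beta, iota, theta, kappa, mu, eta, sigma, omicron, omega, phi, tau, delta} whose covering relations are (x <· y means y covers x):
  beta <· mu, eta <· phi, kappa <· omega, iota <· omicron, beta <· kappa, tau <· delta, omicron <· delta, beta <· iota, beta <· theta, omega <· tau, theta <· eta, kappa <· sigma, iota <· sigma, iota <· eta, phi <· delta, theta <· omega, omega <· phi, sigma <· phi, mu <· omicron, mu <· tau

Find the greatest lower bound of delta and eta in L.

Common lower bounds of {delta, eta}: beta, eta, iota, theta.
The greatest among these is eta.

eta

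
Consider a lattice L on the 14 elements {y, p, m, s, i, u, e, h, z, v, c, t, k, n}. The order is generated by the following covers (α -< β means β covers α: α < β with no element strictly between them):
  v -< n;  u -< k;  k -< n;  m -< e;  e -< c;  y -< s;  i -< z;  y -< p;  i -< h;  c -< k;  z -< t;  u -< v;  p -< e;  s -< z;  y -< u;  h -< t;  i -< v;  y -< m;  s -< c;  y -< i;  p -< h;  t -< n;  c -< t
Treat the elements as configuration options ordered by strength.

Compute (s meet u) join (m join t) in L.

s ∧ u = y
m ∨ t = t
y ∨ t = t

t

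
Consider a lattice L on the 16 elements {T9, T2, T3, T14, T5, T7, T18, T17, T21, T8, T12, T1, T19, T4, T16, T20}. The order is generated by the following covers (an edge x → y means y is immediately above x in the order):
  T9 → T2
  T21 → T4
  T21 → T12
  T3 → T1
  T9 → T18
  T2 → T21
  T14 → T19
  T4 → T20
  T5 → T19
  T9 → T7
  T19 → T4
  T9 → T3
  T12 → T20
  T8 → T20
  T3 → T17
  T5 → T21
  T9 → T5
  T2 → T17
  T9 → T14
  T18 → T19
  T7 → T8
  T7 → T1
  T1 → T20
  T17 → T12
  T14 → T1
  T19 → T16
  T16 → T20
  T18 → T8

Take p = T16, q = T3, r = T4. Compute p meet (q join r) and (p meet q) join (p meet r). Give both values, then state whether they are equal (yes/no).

q join r = T20, so p meet (q join r) = T16 meet T20 = T16.
p meet q = T9 and p meet r = T19, so (p meet q) join (p meet r) = T9 join T19 = T19.
Equal: no.

T16; T19; no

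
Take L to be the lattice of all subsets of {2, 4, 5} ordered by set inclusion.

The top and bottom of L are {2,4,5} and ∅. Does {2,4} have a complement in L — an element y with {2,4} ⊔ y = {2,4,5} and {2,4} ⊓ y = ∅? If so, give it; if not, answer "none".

{5}

Need y with {2,4} ∨ y = {2,4,5} and {2,4} ∧ y = ∅.
Checking each element gives: {5}.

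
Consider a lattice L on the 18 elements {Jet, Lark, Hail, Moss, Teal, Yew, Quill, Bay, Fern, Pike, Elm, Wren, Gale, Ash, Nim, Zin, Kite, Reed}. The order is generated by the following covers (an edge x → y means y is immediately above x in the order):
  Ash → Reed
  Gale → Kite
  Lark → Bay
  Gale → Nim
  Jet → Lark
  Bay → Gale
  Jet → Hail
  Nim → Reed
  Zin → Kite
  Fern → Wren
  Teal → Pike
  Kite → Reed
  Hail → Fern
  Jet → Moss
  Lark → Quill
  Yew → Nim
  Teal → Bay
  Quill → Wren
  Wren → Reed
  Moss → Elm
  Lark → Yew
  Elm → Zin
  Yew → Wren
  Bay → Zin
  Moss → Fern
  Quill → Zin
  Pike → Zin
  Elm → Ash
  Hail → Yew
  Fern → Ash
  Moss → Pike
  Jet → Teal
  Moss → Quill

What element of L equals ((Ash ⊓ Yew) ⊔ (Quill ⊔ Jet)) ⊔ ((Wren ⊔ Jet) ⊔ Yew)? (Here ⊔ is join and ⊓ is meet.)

Wren

Ash ∧ Yew = Hail
Quill ∨ Jet = Quill
Hail ∨ Quill = Wren
Wren ∨ Jet = Wren
Wren ∨ Yew = Wren
Wren ∨ Wren = Wren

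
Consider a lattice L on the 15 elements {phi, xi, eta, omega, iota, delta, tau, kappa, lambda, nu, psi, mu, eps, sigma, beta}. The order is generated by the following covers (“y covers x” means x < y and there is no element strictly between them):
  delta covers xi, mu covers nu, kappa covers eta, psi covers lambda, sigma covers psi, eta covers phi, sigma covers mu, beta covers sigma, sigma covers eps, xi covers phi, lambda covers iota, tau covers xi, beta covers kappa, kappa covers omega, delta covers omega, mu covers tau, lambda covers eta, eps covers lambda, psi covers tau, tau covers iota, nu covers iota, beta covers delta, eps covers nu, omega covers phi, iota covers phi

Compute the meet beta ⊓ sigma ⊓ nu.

Common lower bounds of {beta, sigma, nu}: iota, nu, phi.
The greatest among these is nu.

nu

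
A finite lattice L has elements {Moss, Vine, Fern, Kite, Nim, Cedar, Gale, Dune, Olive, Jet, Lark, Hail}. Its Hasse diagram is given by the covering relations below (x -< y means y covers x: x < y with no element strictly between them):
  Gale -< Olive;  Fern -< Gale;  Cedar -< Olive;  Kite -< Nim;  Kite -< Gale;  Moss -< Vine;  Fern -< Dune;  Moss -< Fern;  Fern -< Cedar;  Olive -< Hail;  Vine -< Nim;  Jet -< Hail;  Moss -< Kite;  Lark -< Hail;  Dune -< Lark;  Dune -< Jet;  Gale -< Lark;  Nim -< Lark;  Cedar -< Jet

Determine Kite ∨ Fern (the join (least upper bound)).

Gale

Common upper bounds of {Kite, Fern}: Gale, Hail, Lark, Olive.
The least among these is Gale.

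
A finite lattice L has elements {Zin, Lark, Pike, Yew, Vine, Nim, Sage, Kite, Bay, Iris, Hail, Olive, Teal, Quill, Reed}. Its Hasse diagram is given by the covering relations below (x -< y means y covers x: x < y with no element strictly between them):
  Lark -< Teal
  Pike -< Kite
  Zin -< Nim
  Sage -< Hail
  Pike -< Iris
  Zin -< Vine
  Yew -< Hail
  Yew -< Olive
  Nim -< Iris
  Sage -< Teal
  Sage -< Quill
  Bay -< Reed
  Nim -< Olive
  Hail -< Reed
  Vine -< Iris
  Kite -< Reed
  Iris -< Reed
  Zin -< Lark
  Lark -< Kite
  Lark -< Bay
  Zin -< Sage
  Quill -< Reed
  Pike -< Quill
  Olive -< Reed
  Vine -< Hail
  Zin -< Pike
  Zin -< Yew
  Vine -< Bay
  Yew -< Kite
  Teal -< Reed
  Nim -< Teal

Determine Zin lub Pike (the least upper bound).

Pike

Common upper bounds of {Zin, Pike}: Iris, Kite, Pike, Quill, Reed.
The least among these is Pike.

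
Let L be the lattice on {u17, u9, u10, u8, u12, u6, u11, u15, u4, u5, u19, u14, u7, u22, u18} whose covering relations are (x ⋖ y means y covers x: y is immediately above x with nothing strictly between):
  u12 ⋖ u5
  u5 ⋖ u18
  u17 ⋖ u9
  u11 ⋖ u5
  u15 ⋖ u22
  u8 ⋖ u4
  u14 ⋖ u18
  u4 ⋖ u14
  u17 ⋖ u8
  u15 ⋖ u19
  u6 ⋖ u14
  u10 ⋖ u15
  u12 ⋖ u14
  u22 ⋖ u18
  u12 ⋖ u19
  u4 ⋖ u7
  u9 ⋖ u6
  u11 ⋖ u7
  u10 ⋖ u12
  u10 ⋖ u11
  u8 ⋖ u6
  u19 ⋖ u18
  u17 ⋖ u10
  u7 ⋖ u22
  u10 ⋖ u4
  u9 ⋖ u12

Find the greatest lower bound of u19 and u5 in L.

Common lower bounds of {u19, u5}: u10, u12, u17, u9.
The greatest among these is u12.

u12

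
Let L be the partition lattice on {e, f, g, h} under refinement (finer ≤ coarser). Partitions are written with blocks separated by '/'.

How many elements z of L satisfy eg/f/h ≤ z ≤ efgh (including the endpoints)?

The interval [eg/f/h, efgh] = {efg/h, efgh, eg/f/h, eg/fh, egh/f}, which has 5 elements.

5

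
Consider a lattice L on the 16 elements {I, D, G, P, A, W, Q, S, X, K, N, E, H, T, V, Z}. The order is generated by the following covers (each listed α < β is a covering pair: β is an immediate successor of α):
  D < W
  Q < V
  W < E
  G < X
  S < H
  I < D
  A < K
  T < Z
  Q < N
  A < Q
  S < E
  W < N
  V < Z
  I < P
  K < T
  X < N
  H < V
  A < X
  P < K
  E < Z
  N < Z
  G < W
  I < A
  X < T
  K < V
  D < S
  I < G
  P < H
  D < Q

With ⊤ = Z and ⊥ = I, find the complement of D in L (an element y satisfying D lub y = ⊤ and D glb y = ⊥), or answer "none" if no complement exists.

T

Need y with D ∨ y = Z and D ∧ y = I.
Checking each element gives: T.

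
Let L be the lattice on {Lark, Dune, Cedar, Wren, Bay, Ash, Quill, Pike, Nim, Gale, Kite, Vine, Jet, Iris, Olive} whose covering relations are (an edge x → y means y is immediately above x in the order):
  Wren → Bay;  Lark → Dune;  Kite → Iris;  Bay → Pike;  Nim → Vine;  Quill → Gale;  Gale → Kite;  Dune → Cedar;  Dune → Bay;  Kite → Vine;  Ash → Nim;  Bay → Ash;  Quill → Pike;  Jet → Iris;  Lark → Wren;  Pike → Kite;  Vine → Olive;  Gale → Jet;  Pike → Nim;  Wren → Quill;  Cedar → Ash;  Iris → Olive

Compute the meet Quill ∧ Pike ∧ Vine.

Common lower bounds of {Quill, Pike, Vine}: Lark, Quill, Wren.
The greatest among these is Quill.

Quill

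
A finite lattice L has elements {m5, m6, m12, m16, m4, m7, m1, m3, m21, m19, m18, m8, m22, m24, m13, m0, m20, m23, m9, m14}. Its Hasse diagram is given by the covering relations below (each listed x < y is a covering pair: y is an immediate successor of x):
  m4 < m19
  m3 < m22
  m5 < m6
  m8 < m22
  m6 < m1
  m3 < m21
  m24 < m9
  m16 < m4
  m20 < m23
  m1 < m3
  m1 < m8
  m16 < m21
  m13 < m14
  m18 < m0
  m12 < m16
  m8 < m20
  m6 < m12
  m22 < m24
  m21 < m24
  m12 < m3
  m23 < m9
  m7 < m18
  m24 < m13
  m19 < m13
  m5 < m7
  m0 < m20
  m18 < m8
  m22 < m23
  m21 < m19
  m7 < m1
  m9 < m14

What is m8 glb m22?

m8

Common lower bounds of {m8, m22}: m1, m18, m5, m6, m7, m8.
The greatest among these is m8.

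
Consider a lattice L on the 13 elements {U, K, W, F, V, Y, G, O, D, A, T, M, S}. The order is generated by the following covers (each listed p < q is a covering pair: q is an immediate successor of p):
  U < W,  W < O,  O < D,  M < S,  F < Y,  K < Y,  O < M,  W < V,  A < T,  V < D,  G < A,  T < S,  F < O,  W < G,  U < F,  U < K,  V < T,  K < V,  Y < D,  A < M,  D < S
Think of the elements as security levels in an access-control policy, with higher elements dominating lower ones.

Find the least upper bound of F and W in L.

O

Common upper bounds of {F, W}: D, M, O, S.
The least among these is O.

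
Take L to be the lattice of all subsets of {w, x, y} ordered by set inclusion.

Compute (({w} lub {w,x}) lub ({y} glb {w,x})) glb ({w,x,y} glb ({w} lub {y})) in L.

{w} ∨ {w,x} = {w,x}
{y} ∧ {w,x} = {}
{w,x} ∨ {} = {w,x}
{w} ∨ {y} = {w,y}
{w,x,y} ∧ {w,y} = {w,y}
{w,x} ∧ {w,y} = {w}

{w}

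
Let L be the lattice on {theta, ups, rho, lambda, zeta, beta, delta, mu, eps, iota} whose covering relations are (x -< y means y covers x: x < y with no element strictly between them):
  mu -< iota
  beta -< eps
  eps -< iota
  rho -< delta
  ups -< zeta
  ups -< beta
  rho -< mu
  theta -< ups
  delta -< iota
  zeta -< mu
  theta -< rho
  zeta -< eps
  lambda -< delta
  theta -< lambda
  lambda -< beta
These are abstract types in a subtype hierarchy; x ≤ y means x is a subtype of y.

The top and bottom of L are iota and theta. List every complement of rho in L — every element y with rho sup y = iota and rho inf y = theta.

Need y with rho ∨ y = iota and rho ∧ y = theta.
Checking each element gives: beta, eps.

beta, eps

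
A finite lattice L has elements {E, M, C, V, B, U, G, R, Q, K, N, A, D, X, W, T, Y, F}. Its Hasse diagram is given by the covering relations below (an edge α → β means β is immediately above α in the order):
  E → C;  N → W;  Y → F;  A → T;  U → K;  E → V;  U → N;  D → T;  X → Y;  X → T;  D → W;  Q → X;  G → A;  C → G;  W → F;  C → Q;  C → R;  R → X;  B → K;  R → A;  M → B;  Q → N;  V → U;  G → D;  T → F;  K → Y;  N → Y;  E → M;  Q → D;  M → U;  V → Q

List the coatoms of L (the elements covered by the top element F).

The coatoms are exactly the elements covered by F: T, W, Y.

T, W, Y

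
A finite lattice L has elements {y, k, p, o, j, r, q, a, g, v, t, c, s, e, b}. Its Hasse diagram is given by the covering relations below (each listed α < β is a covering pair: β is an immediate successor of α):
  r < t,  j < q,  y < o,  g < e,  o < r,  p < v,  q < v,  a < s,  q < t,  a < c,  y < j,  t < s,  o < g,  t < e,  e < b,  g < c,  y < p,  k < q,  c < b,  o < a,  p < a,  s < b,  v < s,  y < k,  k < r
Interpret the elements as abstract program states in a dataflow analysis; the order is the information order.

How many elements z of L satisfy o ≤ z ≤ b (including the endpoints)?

9

The interval [o, b] = {a, b, c, e, g, o, r, s, t}, which has 9 elements.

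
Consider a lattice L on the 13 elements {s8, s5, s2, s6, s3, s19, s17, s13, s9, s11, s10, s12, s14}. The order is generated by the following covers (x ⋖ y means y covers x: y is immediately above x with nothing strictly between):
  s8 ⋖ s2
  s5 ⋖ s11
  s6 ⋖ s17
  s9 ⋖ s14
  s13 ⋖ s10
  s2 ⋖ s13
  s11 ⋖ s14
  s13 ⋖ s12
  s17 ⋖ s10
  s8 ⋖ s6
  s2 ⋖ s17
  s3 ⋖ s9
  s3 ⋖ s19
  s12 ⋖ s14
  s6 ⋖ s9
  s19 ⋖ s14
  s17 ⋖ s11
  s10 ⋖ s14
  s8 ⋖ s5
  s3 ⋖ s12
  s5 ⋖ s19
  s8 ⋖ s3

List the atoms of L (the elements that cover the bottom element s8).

s2, s3, s5, s6

The atoms are exactly the elements that cover s8: s2, s3, s5, s6.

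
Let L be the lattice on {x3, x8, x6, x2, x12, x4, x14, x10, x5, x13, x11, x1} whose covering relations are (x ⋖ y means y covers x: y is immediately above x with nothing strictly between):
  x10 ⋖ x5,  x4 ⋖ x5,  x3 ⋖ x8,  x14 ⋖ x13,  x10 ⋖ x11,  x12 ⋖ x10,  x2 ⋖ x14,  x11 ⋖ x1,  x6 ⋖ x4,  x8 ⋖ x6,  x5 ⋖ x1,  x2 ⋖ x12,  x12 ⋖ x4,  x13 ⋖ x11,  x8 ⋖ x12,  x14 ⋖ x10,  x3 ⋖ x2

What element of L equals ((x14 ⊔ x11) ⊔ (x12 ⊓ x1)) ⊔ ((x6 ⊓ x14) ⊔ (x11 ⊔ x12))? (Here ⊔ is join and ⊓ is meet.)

x14 ∨ x11 = x11
x12 ∧ x1 = x12
x11 ∨ x12 = x11
x6 ∧ x14 = x3
x11 ∨ x12 = x11
x3 ∨ x11 = x11
x11 ∨ x11 = x11

x11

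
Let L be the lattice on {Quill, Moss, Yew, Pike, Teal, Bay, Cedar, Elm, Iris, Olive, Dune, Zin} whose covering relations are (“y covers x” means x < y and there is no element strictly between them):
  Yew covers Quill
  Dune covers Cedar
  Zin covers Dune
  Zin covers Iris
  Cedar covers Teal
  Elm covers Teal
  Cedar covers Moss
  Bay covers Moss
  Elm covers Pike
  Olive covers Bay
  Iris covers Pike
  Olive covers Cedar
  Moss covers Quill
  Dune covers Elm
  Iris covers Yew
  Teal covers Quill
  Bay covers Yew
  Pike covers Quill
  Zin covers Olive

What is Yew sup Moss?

Common upper bounds of {Yew, Moss}: Bay, Olive, Zin.
The least among these is Bay.

Bay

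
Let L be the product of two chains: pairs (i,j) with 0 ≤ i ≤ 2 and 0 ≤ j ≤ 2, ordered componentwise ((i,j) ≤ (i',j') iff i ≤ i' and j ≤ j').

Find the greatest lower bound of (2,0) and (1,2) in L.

(1,0)

In a product of chains, the meet is componentwise min, giving (1,0).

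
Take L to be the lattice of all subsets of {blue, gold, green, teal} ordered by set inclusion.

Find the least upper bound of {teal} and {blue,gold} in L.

{blue,gold,teal}

Under ⊆, join is union: {teal} ∪ {blue,gold} = {blue,gold,teal}.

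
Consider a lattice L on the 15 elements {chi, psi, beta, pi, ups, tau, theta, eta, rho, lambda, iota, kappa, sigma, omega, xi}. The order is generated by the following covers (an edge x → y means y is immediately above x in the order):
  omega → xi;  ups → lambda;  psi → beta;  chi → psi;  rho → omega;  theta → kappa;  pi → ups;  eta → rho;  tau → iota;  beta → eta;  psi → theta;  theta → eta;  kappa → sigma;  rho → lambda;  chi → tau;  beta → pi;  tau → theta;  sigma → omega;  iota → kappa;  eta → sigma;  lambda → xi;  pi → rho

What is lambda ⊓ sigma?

eta

Common lower bounds of {lambda, sigma}: beta, chi, eta, psi, tau, theta.
The greatest among these is eta.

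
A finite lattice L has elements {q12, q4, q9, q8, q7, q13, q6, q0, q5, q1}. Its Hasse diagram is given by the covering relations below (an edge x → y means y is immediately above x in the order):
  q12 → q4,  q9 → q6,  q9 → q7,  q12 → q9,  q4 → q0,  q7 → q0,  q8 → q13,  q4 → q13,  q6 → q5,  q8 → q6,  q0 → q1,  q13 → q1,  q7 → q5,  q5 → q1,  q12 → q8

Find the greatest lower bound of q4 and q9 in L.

q12

Common lower bounds of {q4, q9}: q12.
The greatest among these is q12.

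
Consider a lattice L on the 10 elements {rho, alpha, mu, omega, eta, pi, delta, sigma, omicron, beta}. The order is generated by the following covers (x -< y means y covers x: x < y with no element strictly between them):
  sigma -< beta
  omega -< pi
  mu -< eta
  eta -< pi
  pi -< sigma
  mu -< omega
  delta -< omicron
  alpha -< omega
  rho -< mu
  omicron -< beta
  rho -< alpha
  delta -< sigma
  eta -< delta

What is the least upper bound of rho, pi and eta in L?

pi

Common upper bounds of {rho, pi, eta}: beta, pi, sigma.
The least among these is pi.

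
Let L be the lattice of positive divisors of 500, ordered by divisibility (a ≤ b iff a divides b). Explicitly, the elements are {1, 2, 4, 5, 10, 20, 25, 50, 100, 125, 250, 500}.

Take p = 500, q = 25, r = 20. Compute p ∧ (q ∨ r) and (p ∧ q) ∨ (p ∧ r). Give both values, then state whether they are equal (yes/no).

100; 100; yes

q ∨ r = 100, so p ∧ (q ∨ r) = 500 ∧ 100 = 100.
p ∧ q = 25 and p ∧ r = 20, so (p ∧ q) ∨ (p ∧ r) = 25 ∨ 20 = 100.
Equal: yes.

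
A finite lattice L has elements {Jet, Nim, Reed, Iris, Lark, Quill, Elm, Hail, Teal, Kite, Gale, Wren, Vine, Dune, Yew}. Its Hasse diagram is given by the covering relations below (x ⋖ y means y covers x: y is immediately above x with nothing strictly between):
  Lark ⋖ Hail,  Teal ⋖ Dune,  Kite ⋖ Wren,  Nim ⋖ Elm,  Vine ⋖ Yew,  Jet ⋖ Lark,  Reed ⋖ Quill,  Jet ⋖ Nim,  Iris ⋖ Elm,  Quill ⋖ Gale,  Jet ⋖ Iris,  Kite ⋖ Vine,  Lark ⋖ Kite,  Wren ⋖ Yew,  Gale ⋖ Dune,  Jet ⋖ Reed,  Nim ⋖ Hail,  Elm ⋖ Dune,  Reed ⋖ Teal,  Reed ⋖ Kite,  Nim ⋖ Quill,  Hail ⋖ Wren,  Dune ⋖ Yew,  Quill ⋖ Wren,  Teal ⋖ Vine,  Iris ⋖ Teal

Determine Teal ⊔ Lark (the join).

Common upper bounds of {Teal, Lark}: Vine, Yew.
The least among these is Vine.

Vine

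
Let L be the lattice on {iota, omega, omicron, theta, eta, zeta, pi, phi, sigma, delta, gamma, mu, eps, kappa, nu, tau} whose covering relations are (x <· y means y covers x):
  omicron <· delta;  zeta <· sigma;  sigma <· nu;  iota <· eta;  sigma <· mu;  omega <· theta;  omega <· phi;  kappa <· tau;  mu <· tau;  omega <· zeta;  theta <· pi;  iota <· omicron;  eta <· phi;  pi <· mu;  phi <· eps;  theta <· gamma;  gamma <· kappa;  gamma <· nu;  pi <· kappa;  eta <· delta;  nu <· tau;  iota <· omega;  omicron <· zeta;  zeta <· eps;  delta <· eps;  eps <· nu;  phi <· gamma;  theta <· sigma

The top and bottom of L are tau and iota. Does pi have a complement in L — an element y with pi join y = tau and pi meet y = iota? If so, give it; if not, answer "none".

Need y with pi ∨ y = tau and pi ∧ y = iota.
Checking each element gives: delta.

delta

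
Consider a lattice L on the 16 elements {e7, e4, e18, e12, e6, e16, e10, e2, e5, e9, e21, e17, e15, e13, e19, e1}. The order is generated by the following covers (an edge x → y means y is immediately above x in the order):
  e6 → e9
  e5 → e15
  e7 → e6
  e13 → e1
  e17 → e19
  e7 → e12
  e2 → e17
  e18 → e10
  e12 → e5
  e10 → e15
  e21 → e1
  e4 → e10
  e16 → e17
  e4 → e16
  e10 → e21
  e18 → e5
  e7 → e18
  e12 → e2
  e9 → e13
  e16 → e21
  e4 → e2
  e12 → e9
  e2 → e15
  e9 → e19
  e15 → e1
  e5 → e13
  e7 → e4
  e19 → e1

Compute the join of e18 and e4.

e10

Common upper bounds of {e18, e4}: e1, e10, e15, e21.
The least among these is e10.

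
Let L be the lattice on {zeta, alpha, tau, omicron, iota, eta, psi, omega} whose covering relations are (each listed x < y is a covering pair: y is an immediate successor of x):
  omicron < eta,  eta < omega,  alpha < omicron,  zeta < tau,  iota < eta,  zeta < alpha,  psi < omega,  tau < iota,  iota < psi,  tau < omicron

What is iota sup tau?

iota

Common upper bounds of {iota, tau}: eta, iota, omega, psi.
The least among these is iota.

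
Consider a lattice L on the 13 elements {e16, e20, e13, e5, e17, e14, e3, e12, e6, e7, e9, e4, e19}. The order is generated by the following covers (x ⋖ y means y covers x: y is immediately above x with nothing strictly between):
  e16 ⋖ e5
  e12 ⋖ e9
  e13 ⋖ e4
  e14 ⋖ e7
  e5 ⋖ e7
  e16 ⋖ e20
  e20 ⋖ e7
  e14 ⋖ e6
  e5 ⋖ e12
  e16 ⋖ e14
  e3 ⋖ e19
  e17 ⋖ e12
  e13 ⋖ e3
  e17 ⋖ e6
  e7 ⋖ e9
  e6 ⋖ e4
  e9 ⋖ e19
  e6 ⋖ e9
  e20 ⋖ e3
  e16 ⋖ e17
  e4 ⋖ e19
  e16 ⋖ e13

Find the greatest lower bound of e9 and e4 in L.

Common lower bounds of {e9, e4}: e14, e16, e17, e6.
The greatest among these is e6.

e6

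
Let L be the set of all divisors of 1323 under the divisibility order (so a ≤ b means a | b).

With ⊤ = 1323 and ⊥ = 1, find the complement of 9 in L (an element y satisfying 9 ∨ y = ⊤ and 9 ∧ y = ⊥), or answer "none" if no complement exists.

For every candidate y, either 9 ∨ y ≠ 1323 or 9 ∧ y ≠ 1; no complement exists.

none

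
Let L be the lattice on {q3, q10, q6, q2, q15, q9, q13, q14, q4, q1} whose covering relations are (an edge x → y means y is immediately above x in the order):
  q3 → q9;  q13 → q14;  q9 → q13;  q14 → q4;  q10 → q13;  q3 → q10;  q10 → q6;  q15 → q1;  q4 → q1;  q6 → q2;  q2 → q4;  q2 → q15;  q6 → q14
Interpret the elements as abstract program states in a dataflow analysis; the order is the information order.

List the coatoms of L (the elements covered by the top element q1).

q15, q4

The coatoms are exactly the elements covered by q1: q15, q4.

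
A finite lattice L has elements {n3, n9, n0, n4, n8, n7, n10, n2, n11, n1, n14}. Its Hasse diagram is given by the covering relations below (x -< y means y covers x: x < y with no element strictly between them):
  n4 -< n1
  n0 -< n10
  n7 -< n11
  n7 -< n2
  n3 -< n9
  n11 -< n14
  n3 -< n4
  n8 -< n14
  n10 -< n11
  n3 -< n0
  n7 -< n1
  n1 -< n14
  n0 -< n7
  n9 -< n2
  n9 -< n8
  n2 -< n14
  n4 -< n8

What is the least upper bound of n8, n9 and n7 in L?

Common upper bounds of {n8, n9, n7}: n14.
The least among these is n14.

n14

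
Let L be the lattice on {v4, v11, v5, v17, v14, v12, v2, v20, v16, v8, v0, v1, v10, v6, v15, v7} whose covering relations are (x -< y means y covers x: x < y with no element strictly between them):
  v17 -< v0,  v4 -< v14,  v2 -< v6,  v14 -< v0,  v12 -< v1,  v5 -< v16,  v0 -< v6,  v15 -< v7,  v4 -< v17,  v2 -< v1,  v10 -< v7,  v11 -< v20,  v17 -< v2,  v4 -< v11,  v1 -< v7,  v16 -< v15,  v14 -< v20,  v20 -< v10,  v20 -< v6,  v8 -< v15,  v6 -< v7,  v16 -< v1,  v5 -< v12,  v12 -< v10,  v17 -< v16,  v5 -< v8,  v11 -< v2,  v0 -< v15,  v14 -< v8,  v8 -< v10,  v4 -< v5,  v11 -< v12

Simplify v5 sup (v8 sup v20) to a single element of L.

v8 ∨ v20 = v10
v5 ∨ v10 = v10

v10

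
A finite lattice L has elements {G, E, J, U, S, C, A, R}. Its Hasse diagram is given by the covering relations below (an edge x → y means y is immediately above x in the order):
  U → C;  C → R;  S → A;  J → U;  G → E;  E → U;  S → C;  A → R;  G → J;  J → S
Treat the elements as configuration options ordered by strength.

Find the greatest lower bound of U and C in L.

U

Common lower bounds of {U, C}: E, G, J, U.
The greatest among these is U.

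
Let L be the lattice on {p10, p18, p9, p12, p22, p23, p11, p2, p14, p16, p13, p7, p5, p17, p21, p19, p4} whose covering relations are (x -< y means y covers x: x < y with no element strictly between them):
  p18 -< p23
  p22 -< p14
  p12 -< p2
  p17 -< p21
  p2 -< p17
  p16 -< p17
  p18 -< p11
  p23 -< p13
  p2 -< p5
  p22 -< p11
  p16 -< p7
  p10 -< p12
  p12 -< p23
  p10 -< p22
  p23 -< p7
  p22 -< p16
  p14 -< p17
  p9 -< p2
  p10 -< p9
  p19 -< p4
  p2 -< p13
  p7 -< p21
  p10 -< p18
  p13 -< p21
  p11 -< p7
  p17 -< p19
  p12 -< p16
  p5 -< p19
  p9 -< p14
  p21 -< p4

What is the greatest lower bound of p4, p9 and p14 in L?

p9

Common lower bounds of {p4, p9, p14}: p10, p9.
The greatest among these is p9.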